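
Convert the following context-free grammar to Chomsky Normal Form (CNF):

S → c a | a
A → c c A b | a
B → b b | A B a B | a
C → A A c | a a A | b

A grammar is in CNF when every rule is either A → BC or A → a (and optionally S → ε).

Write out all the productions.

TC → c; TA → a; S → a; TB → b; A → a; B → a; C → b; S → TC TA; A → TC X0; X0 → TC X1; X1 → A TB; B → TB TB; B → A X2; X2 → B X3; X3 → TA B; C → A X4; X4 → A TC; C → TA X5; X5 → TA A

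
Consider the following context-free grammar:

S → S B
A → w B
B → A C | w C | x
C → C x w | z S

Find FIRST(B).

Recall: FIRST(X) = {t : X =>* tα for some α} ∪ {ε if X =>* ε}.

We compute FIRST(B) using the standard algorithm.
FIRST(A) = {w}
FIRST(B) = {w, x}
FIRST(C) = {z}
FIRST(S) = {}
Therefore, FIRST(B) = {w, x}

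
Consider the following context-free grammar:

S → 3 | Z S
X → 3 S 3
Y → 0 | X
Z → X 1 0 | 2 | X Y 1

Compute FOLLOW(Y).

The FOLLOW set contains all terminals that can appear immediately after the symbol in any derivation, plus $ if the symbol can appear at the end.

We compute FOLLOW(Y) using the standard algorithm.
FOLLOW(S) starts with {$}.
FIRST(S) = {2, 3}
FIRST(X) = {3}
FIRST(Y) = {0, 3}
FIRST(Z) = {2, 3}
FOLLOW(S) = {$, 3}
FOLLOW(X) = {0, 1, 3}
FOLLOW(Y) = {1}
FOLLOW(Z) = {2, 3}
Therefore, FOLLOW(Y) = {1}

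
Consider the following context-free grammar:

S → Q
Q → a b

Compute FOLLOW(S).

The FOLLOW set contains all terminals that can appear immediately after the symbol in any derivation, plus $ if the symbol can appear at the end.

We compute FOLLOW(S) using the standard algorithm.
FOLLOW(S) starts with {$}.
FIRST(Q) = {a}
FIRST(S) = {a}
FOLLOW(Q) = {$}
FOLLOW(S) = {$}
Therefore, FOLLOW(S) = {$}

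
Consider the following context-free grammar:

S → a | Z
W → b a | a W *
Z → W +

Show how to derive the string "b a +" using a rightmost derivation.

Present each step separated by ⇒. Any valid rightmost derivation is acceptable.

S ⇒ Z ⇒ W + ⇒ b a +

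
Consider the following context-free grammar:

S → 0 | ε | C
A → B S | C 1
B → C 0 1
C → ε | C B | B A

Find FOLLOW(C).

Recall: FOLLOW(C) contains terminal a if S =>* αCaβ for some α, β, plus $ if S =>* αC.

We compute FOLLOW(C) using the standard algorithm.
FOLLOW(S) starts with {$}.
FIRST(A) = {0, 1}
FIRST(B) = {0}
FIRST(C) = {0, ε}
FIRST(S) = {0, ε}
FOLLOW(A) = {$, 0, 1}
FOLLOW(B) = {$, 0, 1}
FOLLOW(C) = {$, 0, 1}
FOLLOW(S) = {$, 0, 1}
Therefore, FOLLOW(C) = {$, 0, 1}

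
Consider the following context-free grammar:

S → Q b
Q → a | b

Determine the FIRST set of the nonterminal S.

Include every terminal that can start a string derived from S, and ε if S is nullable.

We compute FIRST(S) using the standard algorithm.
FIRST(Q) = {a, b}
FIRST(S) = {a, b}
Therefore, FIRST(S) = {a, b}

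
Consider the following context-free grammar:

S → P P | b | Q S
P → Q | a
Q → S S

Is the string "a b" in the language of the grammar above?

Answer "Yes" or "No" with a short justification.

No - no valid derivation exists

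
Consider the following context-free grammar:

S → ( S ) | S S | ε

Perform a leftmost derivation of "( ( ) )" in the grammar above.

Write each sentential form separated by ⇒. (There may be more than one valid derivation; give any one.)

S ⇒ ( S ) ⇒ ( S S ) ⇒ ( S ) ⇒ ( ( S ) ) ⇒ ( ( ) )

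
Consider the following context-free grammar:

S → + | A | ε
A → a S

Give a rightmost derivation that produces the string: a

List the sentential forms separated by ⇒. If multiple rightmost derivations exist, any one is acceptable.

S ⇒ A ⇒ a S ⇒ a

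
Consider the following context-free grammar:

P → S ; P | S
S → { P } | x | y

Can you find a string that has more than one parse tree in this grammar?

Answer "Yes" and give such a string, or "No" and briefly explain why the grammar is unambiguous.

No - the grammar is unambiguous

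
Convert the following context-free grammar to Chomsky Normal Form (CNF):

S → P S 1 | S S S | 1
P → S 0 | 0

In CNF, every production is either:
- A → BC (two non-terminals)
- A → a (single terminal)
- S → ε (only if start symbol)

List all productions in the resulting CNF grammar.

T1 → 1; S → 1; T0 → 0; P → 0; S → P X0; X0 → S T1; S → S X1; X1 → S S; P → S T0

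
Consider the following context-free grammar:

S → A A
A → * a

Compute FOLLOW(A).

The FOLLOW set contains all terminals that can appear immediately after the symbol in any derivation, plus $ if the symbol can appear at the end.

We compute FOLLOW(A) using the standard algorithm.
FOLLOW(S) starts with {$}.
FIRST(A) = {*}
FIRST(S) = {*}
FOLLOW(A) = {$, *}
FOLLOW(S) = {$}
Therefore, FOLLOW(A) = {$, *}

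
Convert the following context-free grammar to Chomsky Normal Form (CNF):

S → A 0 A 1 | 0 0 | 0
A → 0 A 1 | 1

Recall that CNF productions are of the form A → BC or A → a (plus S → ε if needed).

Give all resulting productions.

T0 → 0; T1 → 1; S → 0; A → 1; S → A X0; X0 → T0 X1; X1 → A T1; S → T0 T0; A → T0 X2; X2 → A T1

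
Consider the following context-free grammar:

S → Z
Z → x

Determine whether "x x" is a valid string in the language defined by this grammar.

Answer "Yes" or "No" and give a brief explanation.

No - no valid derivation exists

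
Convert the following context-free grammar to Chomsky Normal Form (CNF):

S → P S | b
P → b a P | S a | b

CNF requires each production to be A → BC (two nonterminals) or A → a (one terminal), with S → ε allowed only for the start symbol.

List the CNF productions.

S → b; TB → b; TA → a; P → b; S → P S; P → TB X0; X0 → TA P; P → S TA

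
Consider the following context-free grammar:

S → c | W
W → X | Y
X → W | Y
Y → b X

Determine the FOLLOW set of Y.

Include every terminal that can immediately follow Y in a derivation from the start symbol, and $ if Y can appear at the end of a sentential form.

We compute FOLLOW(Y) using the standard algorithm.
FOLLOW(S) starts with {$}.
FIRST(S) = {b, c}
FIRST(W) = {b}
FIRST(X) = {b}
FIRST(Y) = {b}
FOLLOW(S) = {$}
FOLLOW(W) = {$}
FOLLOW(X) = {$}
FOLLOW(Y) = {$}
Therefore, FOLLOW(Y) = {$}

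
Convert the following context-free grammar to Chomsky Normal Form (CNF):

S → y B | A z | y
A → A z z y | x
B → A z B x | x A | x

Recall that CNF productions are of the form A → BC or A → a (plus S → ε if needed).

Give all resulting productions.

TY → y; TZ → z; S → y; A → x; TX → x; B → x; S → TY B; S → A TZ; A → A X0; X0 → TZ X1; X1 → TZ TY; B → A X2; X2 → TZ X3; X3 → B TX; B → TX A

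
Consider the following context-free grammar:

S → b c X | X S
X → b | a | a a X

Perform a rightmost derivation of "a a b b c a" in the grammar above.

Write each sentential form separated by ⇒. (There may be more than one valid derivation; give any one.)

S ⇒ X S ⇒ X b c X ⇒ X b c a ⇒ a a X b c a ⇒ a a b b c a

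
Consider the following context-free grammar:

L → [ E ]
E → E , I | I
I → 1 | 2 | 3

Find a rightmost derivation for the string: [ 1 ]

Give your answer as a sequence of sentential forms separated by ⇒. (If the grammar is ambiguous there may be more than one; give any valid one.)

L ⇒ [ E ] ⇒ [ I ] ⇒ [ 1 ]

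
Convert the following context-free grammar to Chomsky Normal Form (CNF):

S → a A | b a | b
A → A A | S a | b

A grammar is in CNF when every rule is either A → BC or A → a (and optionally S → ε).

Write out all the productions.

TA → a; TB → b; S → b; A → b; S → TA A; S → TB TA; A → A A; A → S TA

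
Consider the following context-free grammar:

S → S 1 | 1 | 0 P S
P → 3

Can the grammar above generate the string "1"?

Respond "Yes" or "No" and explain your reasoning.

Yes - a valid derivation exists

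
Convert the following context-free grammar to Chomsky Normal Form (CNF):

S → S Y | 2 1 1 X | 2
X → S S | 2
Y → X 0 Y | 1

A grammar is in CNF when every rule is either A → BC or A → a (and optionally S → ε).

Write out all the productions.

T2 → 2; T1 → 1; S → 2; X → 2; T0 → 0; Y → 1; S → S Y; S → T2 X0; X0 → T1 X1; X1 → T1 X; X → S S; Y → X X2; X2 → T0 Y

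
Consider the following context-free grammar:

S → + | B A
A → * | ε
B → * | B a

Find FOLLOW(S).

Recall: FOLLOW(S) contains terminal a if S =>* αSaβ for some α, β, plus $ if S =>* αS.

We compute FOLLOW(S) using the standard algorithm.
FOLLOW(S) starts with {$}.
FIRST(A) = {*, ε}
FIRST(B) = {*}
FIRST(S) = {*, +}
FOLLOW(A) = {$}
FOLLOW(B) = {$, *, a}
FOLLOW(S) = {$}
Therefore, FOLLOW(S) = {$}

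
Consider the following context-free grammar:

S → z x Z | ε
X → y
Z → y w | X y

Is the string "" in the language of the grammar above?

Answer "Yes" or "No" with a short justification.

Yes - a valid derivation exists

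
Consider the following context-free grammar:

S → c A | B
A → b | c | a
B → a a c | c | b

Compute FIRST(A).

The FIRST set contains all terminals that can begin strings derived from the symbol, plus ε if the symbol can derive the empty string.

We compute FIRST(A) using the standard algorithm.
FIRST(A) = {a, b, c}
FIRST(B) = {a, b, c}
FIRST(S) = {a, b, c}
Therefore, FIRST(A) = {a, b, c}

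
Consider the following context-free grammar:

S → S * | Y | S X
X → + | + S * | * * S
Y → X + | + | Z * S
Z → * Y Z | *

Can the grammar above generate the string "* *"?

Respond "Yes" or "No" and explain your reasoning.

No - no valid derivation exists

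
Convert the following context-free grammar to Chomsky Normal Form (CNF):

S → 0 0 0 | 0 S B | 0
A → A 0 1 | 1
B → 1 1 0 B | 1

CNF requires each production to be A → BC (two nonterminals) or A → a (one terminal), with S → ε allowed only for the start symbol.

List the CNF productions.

T0 → 0; S → 0; T1 → 1; A → 1; B → 1; S → T0 X0; X0 → T0 T0; S → T0 X1; X1 → S B; A → A X2; X2 → T0 T1; B → T1 X3; X3 → T1 X4; X4 → T0 B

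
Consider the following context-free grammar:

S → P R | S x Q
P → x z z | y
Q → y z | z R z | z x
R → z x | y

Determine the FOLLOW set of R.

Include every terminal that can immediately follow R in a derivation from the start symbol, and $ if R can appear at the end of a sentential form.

We compute FOLLOW(R) using the standard algorithm.
FOLLOW(S) starts with {$}.
FIRST(P) = {x, y}
FIRST(Q) = {y, z}
FIRST(R) = {y, z}
FIRST(S) = {x, y}
FOLLOW(P) = {y, z}
FOLLOW(Q) = {$, x}
FOLLOW(R) = {$, x, z}
FOLLOW(S) = {$, x}
Therefore, FOLLOW(R) = {$, x, z}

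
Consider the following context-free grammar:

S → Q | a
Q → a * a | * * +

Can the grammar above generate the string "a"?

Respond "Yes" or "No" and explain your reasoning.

Yes - a valid derivation exists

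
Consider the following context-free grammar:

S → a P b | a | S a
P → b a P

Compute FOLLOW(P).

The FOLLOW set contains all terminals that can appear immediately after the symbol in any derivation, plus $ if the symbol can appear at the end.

We compute FOLLOW(P) using the standard algorithm.
FOLLOW(S) starts with {$}.
FIRST(P) = {b}
FIRST(S) = {a}
FOLLOW(P) = {b}
FOLLOW(S) = {$, a}
Therefore, FOLLOW(P) = {b}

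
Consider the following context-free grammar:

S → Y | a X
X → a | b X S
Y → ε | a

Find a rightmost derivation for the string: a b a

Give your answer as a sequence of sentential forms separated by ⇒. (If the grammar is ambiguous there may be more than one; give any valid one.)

S ⇒ a X ⇒ a b X S ⇒ a b X Y ⇒ a b X ⇒ a b a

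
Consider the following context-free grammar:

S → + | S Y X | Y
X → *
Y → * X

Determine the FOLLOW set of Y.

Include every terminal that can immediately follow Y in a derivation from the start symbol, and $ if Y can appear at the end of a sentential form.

We compute FOLLOW(Y) using the standard algorithm.
FOLLOW(S) starts with {$}.
FIRST(S) = {*, +}
FIRST(X) = {*}
FIRST(Y) = {*}
FOLLOW(S) = {$, *}
FOLLOW(X) = {$, *}
FOLLOW(Y) = {$, *}
Therefore, FOLLOW(Y) = {$, *}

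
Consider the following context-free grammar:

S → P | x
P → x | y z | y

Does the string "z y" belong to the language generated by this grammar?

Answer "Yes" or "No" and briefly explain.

No - no valid derivation exists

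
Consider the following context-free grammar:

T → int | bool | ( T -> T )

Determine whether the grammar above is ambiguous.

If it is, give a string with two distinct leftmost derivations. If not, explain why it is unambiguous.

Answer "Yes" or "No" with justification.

No - the grammar is unambiguous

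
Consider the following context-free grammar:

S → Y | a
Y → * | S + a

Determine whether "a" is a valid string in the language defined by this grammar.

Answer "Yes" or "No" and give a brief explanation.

Yes - a valid derivation exists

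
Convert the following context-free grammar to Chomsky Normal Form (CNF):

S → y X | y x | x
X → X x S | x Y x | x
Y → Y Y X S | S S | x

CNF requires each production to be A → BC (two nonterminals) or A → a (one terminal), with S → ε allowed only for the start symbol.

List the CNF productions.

TY → y; TX → x; S → x; X → x; Y → x; S → TY X; S → TY TX; X → X X0; X0 → TX S; X → TX X1; X1 → Y TX; Y → Y X2; X2 → Y X3; X3 → X S; Y → S S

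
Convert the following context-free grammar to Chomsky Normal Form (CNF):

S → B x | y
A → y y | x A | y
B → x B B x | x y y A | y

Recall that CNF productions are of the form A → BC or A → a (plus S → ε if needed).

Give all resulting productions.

TX → x; S → y; TY → y; A → y; B → y; S → B TX; A → TY TY; A → TX A; B → TX X0; X0 → B X1; X1 → B TX; B → TX X2; X2 → TY X3; X3 → TY A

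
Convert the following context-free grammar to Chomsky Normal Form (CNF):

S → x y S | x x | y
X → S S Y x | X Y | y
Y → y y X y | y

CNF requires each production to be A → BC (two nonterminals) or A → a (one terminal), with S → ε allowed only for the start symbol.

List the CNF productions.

TX → x; TY → y; S → y; X → y; Y → y; S → TX X0; X0 → TY S; S → TX TX; X → S X1; X1 → S X2; X2 → Y TX; X → X Y; Y → TY X3; X3 → TY X4; X4 → X TY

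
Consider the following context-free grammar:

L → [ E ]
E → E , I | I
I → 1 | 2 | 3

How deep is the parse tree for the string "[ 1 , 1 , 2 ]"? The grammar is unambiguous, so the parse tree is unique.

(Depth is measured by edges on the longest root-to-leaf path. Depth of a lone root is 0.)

5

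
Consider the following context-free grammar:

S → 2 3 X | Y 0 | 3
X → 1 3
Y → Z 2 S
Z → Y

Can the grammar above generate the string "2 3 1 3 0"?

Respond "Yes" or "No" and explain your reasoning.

No - no valid derivation exists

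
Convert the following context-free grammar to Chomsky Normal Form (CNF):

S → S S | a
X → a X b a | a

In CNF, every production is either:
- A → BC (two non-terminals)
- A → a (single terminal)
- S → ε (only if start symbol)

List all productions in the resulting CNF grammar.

S → a; TA → a; TB → b; X → a; S → S S; X → TA X0; X0 → X X1; X1 → TB TA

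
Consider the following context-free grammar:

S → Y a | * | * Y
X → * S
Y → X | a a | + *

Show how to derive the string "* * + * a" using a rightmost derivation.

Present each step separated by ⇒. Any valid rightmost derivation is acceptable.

S ⇒ Y a ⇒ X a ⇒ * S a ⇒ * * Y a ⇒ * * + * a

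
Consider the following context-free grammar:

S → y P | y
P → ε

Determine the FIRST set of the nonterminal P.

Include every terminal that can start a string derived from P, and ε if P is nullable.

We compute FIRST(P) using the standard algorithm.
FIRST(P) = {ε}
FIRST(S) = {y}
Therefore, FIRST(P) = {ε}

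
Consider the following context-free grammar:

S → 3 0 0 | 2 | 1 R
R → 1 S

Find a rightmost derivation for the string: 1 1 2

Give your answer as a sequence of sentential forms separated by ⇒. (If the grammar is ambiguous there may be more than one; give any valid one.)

S ⇒ 1 R ⇒ 1 1 S ⇒ 1 1 2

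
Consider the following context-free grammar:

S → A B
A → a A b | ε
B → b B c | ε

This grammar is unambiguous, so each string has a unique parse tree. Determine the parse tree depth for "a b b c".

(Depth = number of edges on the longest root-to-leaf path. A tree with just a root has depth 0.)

3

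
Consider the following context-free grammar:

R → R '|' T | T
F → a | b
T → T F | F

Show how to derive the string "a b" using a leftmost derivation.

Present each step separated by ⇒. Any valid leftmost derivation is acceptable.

R ⇒ T ⇒ T F ⇒ F F ⇒ a F ⇒ a b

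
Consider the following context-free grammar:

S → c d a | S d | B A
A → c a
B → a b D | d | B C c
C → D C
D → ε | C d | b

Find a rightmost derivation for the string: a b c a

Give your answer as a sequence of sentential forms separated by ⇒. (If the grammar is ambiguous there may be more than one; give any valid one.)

S ⇒ B A ⇒ B c a ⇒ a b D c a ⇒ a b c a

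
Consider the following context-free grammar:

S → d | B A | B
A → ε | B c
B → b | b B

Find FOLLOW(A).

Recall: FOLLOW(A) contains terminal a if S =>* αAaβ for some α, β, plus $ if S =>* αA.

We compute FOLLOW(A) using the standard algorithm.
FOLLOW(S) starts with {$}.
FIRST(A) = {b, ε}
FIRST(B) = {b}
FIRST(S) = {b, d}
FOLLOW(A) = {$}
FOLLOW(B) = {$, b, c}
FOLLOW(S) = {$}
Therefore, FOLLOW(A) = {$}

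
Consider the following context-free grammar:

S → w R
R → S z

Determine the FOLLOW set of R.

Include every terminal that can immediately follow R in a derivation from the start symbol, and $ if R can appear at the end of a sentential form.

We compute FOLLOW(R) using the standard algorithm.
FOLLOW(S) starts with {$}.
FIRST(R) = {w}
FIRST(S) = {w}
FOLLOW(R) = {$, z}
FOLLOW(S) = {$, z}
Therefore, FOLLOW(R) = {$, z}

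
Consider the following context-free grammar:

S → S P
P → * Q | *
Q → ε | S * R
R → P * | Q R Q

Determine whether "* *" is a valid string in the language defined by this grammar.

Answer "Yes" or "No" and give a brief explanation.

No - no valid derivation exists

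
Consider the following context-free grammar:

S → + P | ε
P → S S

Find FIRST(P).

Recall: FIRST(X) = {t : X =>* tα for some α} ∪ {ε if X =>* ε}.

We compute FIRST(P) using the standard algorithm.
FIRST(P) = {+, ε}
FIRST(S) = {+, ε}
Therefore, FIRST(P) = {+, ε}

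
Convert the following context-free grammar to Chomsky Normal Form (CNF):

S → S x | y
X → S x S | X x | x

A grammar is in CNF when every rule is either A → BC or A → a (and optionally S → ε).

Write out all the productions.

TX → x; S → y; X → x; S → S TX; X → S X0; X0 → TX S; X → X TX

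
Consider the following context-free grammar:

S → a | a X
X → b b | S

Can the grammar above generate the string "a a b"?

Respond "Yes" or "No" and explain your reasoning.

No - no valid derivation exists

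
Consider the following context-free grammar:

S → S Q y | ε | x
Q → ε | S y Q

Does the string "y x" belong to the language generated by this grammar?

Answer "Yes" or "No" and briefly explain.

No - no valid derivation exists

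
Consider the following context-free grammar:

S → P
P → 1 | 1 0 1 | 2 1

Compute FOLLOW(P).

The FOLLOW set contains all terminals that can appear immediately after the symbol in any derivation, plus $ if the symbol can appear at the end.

We compute FOLLOW(P) using the standard algorithm.
FOLLOW(S) starts with {$}.
FIRST(P) = {1, 2}
FIRST(S) = {1, 2}
FOLLOW(P) = {$}
FOLLOW(S) = {$}
Therefore, FOLLOW(P) = {$}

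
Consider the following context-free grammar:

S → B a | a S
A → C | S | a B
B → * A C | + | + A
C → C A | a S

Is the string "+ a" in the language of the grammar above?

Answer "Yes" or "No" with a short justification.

Yes - a valid derivation exists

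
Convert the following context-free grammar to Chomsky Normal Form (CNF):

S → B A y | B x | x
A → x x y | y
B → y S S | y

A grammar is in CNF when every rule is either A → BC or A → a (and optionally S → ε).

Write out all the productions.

TY → y; TX → x; S → x; A → y; B → y; S → B X0; X0 → A TY; S → B TX; A → TX X1; X1 → TX TY; B → TY X2; X2 → S S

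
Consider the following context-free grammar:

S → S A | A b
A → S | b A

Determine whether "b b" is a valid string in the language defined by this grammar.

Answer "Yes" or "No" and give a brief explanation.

No - no valid derivation exists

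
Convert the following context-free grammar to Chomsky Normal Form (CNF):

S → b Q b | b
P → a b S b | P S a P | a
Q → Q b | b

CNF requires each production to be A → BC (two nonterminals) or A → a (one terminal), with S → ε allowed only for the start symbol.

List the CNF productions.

TB → b; S → b; TA → a; P → a; Q → b; S → TB X0; X0 → Q TB; P → TA X1; X1 → TB X2; X2 → S TB; P → P X3; X3 → S X4; X4 → TA P; Q → Q TB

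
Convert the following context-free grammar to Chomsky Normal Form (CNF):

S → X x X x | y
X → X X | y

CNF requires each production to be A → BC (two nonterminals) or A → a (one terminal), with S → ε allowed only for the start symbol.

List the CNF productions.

TX → x; S → y; X → y; S → X X0; X0 → TX X1; X1 → X TX; X → X X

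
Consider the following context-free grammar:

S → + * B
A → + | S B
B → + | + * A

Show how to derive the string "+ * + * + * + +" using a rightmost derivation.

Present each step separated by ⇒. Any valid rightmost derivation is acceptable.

S ⇒ + * B ⇒ + * + * A ⇒ + * + * S B ⇒ + * + * S + ⇒ + * + * + * B + ⇒ + * + * + * + +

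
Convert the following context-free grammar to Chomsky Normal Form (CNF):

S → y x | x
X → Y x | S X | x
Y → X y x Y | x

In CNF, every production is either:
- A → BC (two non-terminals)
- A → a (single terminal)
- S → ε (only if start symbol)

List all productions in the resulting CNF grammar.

TY → y; TX → x; S → x; X → x; Y → x; S → TY TX; X → Y TX; X → S X; Y → X X0; X0 → TY X1; X1 → TX Y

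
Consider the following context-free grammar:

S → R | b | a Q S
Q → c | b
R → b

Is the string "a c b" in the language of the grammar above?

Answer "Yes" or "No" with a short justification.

Yes - a valid derivation exists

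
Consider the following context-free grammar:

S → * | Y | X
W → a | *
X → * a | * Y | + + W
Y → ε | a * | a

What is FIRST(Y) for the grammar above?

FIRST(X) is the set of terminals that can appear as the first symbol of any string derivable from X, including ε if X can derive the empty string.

We compute FIRST(Y) using the standard algorithm.
FIRST(S) = {*, +, a, ε}
FIRST(W) = {*, a}
FIRST(X) = {*, +}
FIRST(Y) = {a, ε}
Therefore, FIRST(Y) = {a, ε}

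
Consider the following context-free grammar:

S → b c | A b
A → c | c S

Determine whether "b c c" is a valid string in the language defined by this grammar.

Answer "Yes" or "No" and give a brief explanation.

No - no valid derivation exists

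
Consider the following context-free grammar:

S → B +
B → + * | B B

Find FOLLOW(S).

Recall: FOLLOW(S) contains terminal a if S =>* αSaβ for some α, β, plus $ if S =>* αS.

We compute FOLLOW(S) using the standard algorithm.
FOLLOW(S) starts with {$}.
FIRST(B) = {+}
FIRST(S) = {+}
FOLLOW(B) = {+}
FOLLOW(S) = {$}
Therefore, FOLLOW(S) = {$}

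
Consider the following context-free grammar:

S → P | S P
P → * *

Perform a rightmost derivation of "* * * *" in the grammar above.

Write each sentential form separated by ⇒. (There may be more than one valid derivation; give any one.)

S ⇒ S P ⇒ S * * ⇒ P * * ⇒ * * * *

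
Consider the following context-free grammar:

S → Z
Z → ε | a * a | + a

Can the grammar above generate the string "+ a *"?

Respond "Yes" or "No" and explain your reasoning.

No - no valid derivation exists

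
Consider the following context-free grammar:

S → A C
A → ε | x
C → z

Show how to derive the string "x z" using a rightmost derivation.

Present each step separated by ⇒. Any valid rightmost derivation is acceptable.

S ⇒ A C ⇒ A z ⇒ x z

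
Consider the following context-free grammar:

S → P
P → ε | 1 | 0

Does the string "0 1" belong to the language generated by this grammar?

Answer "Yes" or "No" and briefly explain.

No - no valid derivation exists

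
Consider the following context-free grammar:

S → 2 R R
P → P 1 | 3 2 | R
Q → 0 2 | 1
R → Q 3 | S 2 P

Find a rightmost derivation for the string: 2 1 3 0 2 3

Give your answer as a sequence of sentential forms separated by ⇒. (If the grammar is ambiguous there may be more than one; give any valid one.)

S ⇒ 2 R R ⇒ 2 R Q 3 ⇒ 2 R 0 2 3 ⇒ 2 Q 3 0 2 3 ⇒ 2 1 3 0 2 3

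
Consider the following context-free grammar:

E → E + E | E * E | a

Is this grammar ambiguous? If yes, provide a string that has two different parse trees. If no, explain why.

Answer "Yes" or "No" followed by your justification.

Yes - the string 'a + a * a * a + a + a' has two distinct leftmost derivations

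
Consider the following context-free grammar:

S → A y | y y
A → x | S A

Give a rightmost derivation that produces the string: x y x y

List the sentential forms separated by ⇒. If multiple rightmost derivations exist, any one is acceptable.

S ⇒ A y ⇒ S A y ⇒ S x y ⇒ A y x y ⇒ x y x y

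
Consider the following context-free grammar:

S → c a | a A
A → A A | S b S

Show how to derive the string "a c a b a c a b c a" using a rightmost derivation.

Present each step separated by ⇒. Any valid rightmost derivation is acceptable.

S ⇒ a A ⇒ a S b S ⇒ a S b a A ⇒ a S b a S b S ⇒ a S b a S b c a ⇒ a S b a c a b c a ⇒ a c a b a c a b c a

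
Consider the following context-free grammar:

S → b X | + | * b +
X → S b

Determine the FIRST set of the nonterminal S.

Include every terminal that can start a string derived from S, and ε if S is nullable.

We compute FIRST(S) using the standard algorithm.
FIRST(S) = {*, +, b}
FIRST(X) = {*, +, b}
Therefore, FIRST(S) = {*, +, b}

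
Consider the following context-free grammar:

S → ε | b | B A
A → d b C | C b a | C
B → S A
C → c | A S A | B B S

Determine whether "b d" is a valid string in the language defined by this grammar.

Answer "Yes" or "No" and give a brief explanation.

No - no valid derivation exists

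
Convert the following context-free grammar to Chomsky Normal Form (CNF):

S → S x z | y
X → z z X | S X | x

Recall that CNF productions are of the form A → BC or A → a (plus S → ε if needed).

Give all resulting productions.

TX → x; TZ → z; S → y; X → x; S → S X0; X0 → TX TZ; X → TZ X1; X1 → TZ X; X → S X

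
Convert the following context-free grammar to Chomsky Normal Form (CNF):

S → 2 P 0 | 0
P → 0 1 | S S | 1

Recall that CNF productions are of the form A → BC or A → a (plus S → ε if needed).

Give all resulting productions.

T2 → 2; T0 → 0; S → 0; T1 → 1; P → 1; S → T2 X0; X0 → P T0; P → T0 T1; P → S S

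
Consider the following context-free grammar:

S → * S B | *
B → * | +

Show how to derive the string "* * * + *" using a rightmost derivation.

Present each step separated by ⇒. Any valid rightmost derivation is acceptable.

S ⇒ * S B ⇒ * S * ⇒ * * S B * ⇒ * * S + * ⇒ * * * + *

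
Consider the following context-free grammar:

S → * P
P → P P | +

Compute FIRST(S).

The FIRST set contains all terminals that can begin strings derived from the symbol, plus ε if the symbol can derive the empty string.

We compute FIRST(S) using the standard algorithm.
FIRST(P) = {+}
FIRST(S) = {*}
Therefore, FIRST(S) = {*}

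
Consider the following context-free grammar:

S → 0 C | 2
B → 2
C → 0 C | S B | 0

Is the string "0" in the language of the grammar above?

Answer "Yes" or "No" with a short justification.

No - no valid derivation exists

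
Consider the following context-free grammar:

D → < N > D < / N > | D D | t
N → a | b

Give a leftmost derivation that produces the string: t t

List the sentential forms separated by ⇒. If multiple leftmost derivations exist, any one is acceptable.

D ⇒ D D ⇒ t D ⇒ t t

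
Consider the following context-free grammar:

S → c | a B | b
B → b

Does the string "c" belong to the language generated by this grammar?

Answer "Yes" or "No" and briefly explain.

Yes - a valid derivation exists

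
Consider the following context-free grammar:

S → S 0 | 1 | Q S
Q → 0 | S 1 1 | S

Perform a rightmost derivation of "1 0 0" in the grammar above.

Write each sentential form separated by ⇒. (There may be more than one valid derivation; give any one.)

S ⇒ S 0 ⇒ S 0 0 ⇒ 1 0 0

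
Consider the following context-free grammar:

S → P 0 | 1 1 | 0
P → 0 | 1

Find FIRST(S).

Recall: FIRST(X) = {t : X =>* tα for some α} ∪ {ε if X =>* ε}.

We compute FIRST(S) using the standard algorithm.
FIRST(P) = {0, 1}
FIRST(S) = {0, 1}
Therefore, FIRST(S) = {0, 1}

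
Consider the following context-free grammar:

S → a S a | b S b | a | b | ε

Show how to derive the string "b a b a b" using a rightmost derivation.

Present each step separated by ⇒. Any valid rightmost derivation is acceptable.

S ⇒ b S b ⇒ b a S a b ⇒ b a b a b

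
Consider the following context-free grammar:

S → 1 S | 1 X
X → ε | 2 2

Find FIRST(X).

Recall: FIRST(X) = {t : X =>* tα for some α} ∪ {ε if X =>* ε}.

We compute FIRST(X) using the standard algorithm.
FIRST(S) = {1}
FIRST(X) = {2, ε}
Therefore, FIRST(X) = {2, ε}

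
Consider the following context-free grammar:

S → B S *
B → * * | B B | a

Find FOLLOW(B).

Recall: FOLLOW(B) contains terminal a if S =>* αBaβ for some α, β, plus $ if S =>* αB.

We compute FOLLOW(B) using the standard algorithm.
FOLLOW(S) starts with {$}.
FIRST(B) = {*, a}
FIRST(S) = {*, a}
FOLLOW(B) = {*, a}
FOLLOW(S) = {$, *}
Therefore, FOLLOW(B) = {*, a}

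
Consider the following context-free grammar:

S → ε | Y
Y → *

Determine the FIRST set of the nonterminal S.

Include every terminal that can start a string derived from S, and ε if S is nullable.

We compute FIRST(S) using the standard algorithm.
FIRST(S) = {*, ε}
FIRST(Y) = {*}
Therefore, FIRST(S) = {*, ε}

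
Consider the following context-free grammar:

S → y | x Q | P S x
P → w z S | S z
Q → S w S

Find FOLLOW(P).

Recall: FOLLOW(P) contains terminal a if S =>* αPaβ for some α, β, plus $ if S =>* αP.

We compute FOLLOW(P) using the standard algorithm.
FOLLOW(S) starts with {$}.
FIRST(P) = {w, x, y}
FIRST(Q) = {w, x, y}
FIRST(S) = {w, x, y}
FOLLOW(P) = {w, x, y}
FOLLOW(Q) = {$, w, x, y, z}
FOLLOW(S) = {$, w, x, y, z}
Therefore, FOLLOW(P) = {w, x, y}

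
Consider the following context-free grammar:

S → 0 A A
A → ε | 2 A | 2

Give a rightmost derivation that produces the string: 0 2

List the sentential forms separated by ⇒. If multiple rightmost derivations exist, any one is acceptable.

S ⇒ 0 A A ⇒ 0 A ⇒ 0 2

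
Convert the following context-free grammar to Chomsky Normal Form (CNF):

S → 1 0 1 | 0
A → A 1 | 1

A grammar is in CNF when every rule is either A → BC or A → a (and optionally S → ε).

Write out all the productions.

T1 → 1; T0 → 0; S → 0; A → 1; S → T1 X0; X0 → T0 T1; A → A T1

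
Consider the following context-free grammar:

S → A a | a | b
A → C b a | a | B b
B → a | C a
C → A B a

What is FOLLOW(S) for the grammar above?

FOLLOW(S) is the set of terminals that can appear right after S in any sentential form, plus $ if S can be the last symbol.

We compute FOLLOW(S) using the standard algorithm.
FOLLOW(S) starts with {$}.
FIRST(A) = {a}
FIRST(B) = {a}
FIRST(C) = {a}
FIRST(S) = {a, b}
FOLLOW(A) = {a}
FOLLOW(B) = {a, b}
FOLLOW(C) = {a, b}
FOLLOW(S) = {$}
Therefore, FOLLOW(S) = {$}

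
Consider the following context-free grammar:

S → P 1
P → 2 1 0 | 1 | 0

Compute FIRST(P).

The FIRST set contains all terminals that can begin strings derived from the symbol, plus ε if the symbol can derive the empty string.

We compute FIRST(P) using the standard algorithm.
FIRST(P) = {0, 1, 2}
FIRST(S) = {0, 1, 2}
Therefore, FIRST(P) = {0, 1, 2}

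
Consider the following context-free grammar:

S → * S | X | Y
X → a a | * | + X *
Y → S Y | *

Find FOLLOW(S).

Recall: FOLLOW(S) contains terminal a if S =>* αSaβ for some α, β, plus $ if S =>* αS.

We compute FOLLOW(S) using the standard algorithm.
FOLLOW(S) starts with {$}.
FIRST(S) = {*, +, a}
FIRST(X) = {*, +, a}
FIRST(Y) = {*, +, a}
FOLLOW(S) = {$, *, +, a}
FOLLOW(X) = {$, *, +, a}
FOLLOW(Y) = {$, *, +, a}
Therefore, FOLLOW(S) = {$, *, +, a}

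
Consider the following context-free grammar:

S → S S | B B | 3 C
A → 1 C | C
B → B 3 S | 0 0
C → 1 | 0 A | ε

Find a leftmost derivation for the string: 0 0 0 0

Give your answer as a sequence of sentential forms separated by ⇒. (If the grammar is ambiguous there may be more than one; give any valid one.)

S ⇒ B B ⇒ 0 0 B ⇒ 0 0 0 0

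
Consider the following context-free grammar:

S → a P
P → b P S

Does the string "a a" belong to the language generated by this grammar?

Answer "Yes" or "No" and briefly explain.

No - no valid derivation exists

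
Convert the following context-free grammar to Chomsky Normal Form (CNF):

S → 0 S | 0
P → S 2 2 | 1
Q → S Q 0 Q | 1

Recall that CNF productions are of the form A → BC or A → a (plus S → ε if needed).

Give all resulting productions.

T0 → 0; S → 0; T2 → 2; P → 1; Q → 1; S → T0 S; P → S X0; X0 → T2 T2; Q → S X1; X1 → Q X2; X2 → T0 Q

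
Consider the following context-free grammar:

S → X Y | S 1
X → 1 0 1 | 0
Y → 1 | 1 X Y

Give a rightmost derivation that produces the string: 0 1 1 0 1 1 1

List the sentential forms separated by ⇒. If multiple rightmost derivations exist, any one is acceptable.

S ⇒ S 1 ⇒ X Y 1 ⇒ X 1 X Y 1 ⇒ X 1 X 1 1 ⇒ X 1 1 0 1 1 1 ⇒ 0 1 1 0 1 1 1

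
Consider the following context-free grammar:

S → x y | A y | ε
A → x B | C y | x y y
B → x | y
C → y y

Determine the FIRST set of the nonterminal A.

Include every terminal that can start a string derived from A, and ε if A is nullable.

We compute FIRST(A) using the standard algorithm.
FIRST(A) = {x, y}
FIRST(B) = {x, y}
FIRST(C) = {y}
FIRST(S) = {x, y, ε}
Therefore, FIRST(A) = {x, y}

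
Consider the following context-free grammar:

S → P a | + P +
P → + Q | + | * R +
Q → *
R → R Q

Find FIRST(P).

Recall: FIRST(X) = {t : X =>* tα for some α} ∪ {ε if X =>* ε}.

We compute FIRST(P) using the standard algorithm.
FIRST(P) = {*, +}
FIRST(Q) = {*}
FIRST(R) = {}
FIRST(S) = {*, +}
Therefore, FIRST(P) = {*, +}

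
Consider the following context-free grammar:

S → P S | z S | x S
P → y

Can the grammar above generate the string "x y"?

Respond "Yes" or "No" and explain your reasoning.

No - no valid derivation exists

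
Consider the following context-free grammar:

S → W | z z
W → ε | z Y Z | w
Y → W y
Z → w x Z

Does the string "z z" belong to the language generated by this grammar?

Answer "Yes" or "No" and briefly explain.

Yes - a valid derivation exists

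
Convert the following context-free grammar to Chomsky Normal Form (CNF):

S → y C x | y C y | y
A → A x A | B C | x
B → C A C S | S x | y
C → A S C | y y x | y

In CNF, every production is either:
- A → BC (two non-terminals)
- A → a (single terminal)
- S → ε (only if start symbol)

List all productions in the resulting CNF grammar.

TY → y; TX → x; S → y; A → x; B → y; C → y; S → TY X0; X0 → C TX; S → TY X1; X1 → C TY; A → A X2; X2 → TX A; A → B C; B → C X3; X3 → A X4; X4 → C S; B → S TX; C → A X5; X5 → S C; C → TY X6; X6 → TY TX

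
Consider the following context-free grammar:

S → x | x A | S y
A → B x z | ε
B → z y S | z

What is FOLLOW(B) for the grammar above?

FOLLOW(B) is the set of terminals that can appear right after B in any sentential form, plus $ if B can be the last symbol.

We compute FOLLOW(B) using the standard algorithm.
FOLLOW(S) starts with {$}.
FIRST(A) = {z, ε}
FIRST(B) = {z}
FIRST(S) = {x}
FOLLOW(A) = {$, x, y}
FOLLOW(B) = {x}
FOLLOW(S) = {$, x, y}
Therefore, FOLLOW(B) = {x}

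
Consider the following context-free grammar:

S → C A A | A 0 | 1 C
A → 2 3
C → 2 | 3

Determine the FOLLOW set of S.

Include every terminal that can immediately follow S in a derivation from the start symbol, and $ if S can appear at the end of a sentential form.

We compute FOLLOW(S) using the standard algorithm.
FOLLOW(S) starts with {$}.
FIRST(A) = {2}
FIRST(C) = {2, 3}
FIRST(S) = {1, 2, 3}
FOLLOW(A) = {$, 0, 2}
FOLLOW(C) = {$, 2}
FOLLOW(S) = {$}
Therefore, FOLLOW(S) = {$}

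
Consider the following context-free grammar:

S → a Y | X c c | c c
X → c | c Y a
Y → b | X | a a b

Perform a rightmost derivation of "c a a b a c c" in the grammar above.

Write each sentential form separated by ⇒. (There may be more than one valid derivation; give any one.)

S ⇒ X c c ⇒ c Y a c c ⇒ c a a b a c c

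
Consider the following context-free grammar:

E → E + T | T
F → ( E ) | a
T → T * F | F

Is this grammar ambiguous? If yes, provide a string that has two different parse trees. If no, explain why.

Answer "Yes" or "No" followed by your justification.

No - the grammar is unambiguous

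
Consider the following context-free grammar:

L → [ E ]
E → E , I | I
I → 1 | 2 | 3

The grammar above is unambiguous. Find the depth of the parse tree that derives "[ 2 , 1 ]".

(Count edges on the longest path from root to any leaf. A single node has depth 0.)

4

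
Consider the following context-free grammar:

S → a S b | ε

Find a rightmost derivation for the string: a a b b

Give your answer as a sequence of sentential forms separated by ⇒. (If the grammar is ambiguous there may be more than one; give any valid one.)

S ⇒ a S b ⇒ a a S b b ⇒ a a b b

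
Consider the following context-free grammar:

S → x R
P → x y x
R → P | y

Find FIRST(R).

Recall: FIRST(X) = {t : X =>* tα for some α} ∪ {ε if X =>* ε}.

We compute FIRST(R) using the standard algorithm.
FIRST(P) = {x}
FIRST(R) = {x, y}
FIRST(S) = {x}
Therefore, FIRST(R) = {x, y}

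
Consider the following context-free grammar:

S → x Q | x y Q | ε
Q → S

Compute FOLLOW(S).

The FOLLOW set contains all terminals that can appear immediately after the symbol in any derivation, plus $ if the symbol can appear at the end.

We compute FOLLOW(S) using the standard algorithm.
FOLLOW(S) starts with {$}.
FIRST(Q) = {x, ε}
FIRST(S) = {x, ε}
FOLLOW(Q) = {$}
FOLLOW(S) = {$}
Therefore, FOLLOW(S) = {$}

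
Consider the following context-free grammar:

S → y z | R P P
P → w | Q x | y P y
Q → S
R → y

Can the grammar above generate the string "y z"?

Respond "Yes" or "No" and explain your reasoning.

Yes - a valid derivation exists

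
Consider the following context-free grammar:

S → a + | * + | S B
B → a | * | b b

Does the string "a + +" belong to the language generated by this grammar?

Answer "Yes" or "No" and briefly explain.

No - no valid derivation exists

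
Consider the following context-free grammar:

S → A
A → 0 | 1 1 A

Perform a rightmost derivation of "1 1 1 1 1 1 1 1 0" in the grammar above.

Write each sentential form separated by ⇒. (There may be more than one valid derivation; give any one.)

S ⇒ A ⇒ 1 1 A ⇒ 1 1 1 1 A ⇒ 1 1 1 1 1 1 A ⇒ 1 1 1 1 1 1 1 1 A ⇒ 1 1 1 1 1 1 1 1 0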